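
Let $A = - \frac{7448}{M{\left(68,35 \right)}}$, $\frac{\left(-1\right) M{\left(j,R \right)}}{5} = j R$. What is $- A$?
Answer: $- \frac{266}{425} \approx -0.62588$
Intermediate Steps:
$M{\left(j,R \right)} = - 5 R j$ ($M{\left(j,R \right)} = - 5 j R = - 5 R j$)
$A = \frac{266}{425}$ ($A = - \frac{7448}{\left(-5\right) 35 \cdot 68} = - \frac{7448}{-11900} = \left(-7448\right) \left(- \frac{1}{11900}\right) = \frac{266}{425} \approx 0.62588$)
$- A = \left(-1\right) \frac{266}{425} = - \frac{266}{425}$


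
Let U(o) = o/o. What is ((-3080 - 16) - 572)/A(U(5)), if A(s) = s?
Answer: -3668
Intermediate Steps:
U(o) = 1
((-3080 - 16) - 572)/A(U(5)) = ((-3080 - 16) - 572)/1 = (-3096 - 572)*1 = -3668*1 = -3668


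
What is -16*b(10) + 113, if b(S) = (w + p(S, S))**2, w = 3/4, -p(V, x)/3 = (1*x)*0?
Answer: 104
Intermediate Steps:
p(V, x) = 0 (p(V, x) = -3*1*x*0 = -3*x*0 = -3*0 = 0)
w = 3/4 (w = 3*(1/4) = 3/4 ≈ 0.75000)
b(S) = 9/16 (b(S) = (3/4 + 0)**2 = (3/4)**2 = 9/16)
-16*b(10) + 113 = -16*9/16 + 113 = -9 + 113 = 104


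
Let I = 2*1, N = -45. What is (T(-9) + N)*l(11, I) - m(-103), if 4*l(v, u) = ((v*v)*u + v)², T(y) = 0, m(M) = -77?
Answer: -2880097/4 ≈ -7.2002e+5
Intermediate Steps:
I = 2
l(v, u) = (v + u*v²)²/4 (l(v, u) = ((v*v)*u + v)²/4 = (v²*u + v)²/4 = (u*v² + v)²/4 = (v + u*v²)²/4)
(T(-9) + N)*l(11, I) - m(-103) = (0 - 45)*((¼)*11²*(1 + 2*11)²) - 1*(-77) = -45*121*(1 + 22)²/4 + 77 = -45*121*23²/4 + 77 = -45*121*529/4 + 77 = -45*64009/4 + 77 = -2880405/4 + 77 = -2880097/4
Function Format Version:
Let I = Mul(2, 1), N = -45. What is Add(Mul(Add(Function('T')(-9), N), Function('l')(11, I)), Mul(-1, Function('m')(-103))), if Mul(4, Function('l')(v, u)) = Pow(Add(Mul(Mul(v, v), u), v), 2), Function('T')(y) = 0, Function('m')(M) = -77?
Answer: Rational(-2880097, 4) ≈ -7.2002e+5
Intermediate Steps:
I = 2
Function('l')(v, u) = Mul(Rational(1, 4), Pow(Add(v, Mul(u, Pow(v, 2))), 2)) (Function('l')(v, u) = Mul(Rational(1, 4), Pow(Add(Mul(Mul(v, v), u), v), 2)) = Mul(Rational(1, 4), Pow(Add(Mul(Pow(v, 2), u), v), 2)) = Mul(Rational(1, 4), Pow(Add(Mul(u, Pow(v, 2)), v), 2)) = Mul(Rational(1, 4), Pow(Add(v, Mul(u, Pow(v, 2))), 2)))
Add(Mul(Add(Function('T')(-9), N), Function('l')(11, I)), Mul(-1, Function('m')(-103))) = Add(Mul(Add(0, -45), Mul(Rational(1, 4), Pow(11, 2), Pow(Add(1, Mul(2, 11)), 2))), Mul(-1, -77)) = Add(Mul(-45, Mul(Rational(1, 4), 121, Pow(Add(1, 22), 2))), 77) = Add(Mul(-45, Mul(Rational(1, 4), 121, Pow(23, 2))), 77) = Add(Mul(-45, Mul(Rational(1, 4), 121, 529)), 77) = Add(Mul(-45, Rational(64009, 4)), 77) = Add(Rational(-2880405, 4), 77) = Rational(-2880097, 4)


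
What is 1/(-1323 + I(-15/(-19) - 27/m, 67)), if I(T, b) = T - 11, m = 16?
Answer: -304/405809 ≈ -0.00074912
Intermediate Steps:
I(T, b) = -11 + T
1/(-1323 + I(-15/(-19) - 27/m, 67)) = 1/(-1323 + (-11 + (-15/(-19) - 27/16))) = 1/(-1323 + (-11 + (-15*(-1/19) - 27*1/16))) = 1/(-1323 + (-11 + (15/19 - 27/16))) = 1/(-1323 + (-11 - 273/304)) = 1/(-1323 - 3617/304) = 1/(-405809/304) = -304/405809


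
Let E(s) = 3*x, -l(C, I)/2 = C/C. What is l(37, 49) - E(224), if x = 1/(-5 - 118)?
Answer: -81/41 ≈ -1.9756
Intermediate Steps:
l(C, I) = -2 (l(C, I) = -2*C/C = -2*1 = -2)
x = -1/123 (x = 1/(-123) = -1/123 ≈ -0.0081301)
E(s) = -1/41 (E(s) = 3*(-1/123) = -1/41)
l(37, 49) - E(224) = -2 - 1*(-1/41) = -2 + 1/41 = -81/41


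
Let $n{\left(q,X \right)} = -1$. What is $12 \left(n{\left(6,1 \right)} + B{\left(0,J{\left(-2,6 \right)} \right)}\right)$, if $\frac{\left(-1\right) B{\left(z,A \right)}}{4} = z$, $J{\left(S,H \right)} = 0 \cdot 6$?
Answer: $-12$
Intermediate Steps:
$J{\left(S,H \right)} = 0$
$B{\left(z,A \right)} = - 4 z$
$12 \left(n{\left(6,1 \right)} + B{\left(0,J{\left(-2,6 \right)} \right)}\right) = 12 \left(-1 - 0\right) = 12 \left(-1 + 0\right) = 12 \left(-1\right) = -12$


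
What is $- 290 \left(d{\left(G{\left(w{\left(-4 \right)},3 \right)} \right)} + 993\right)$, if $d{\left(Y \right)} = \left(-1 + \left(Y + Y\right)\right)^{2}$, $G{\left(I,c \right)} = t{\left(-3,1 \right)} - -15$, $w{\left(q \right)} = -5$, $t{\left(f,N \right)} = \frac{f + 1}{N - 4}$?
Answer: $- \frac{4993220}{9} \approx -5.548 \cdot 10^{5}$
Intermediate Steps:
$t{\left(f,N \right)} = \frac{1 + f}{-4 + N}$
$G{\left(I,c \right)} = \frac{47}{3}$ ($G{\left(I,c \right)} = \frac{1 - 3}{-4 + 1} - -15 = \frac{1}{-3} \left(-2\right) + 15 = \left(- \frac{1}{3}\right) \left(-2\right) + 15 = \frac{2}{3} + 15 = \frac{47}{3}$)
$d{\left(Y \right)} = \left(-1 + 2 Y\right)^{2}$
$- 290 \left(d{\left(G{\left(w{\left(-4 \right)},3 \right)} \right)} + 993\right) = - 290 \left(\left(-1 + 2 \cdot \frac{47}{3}\right)^{2} + 993\right) = - 290 \left(\left(-1 + \frac{94}{3}\right)^{2} + 993\right) = - 290 \left(\left(\frac{91}{3}\right)^{2} + 993\right) = - 290 \left(\frac{8281}{9} + 993\right) = \left(-290\right) \frac{17218}{9} = - \frac{4993220}{9}$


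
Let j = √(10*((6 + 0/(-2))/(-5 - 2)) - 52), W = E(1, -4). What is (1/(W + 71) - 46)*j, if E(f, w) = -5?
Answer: -3035*I*√742/231 ≈ -357.89*I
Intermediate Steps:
W = -5
j = 2*I*√742/7 (j = √(10*((6 + 0*(-½))/(-7)) - 52) = √(10*((6 + 0)*(-⅐)) - 52) = √(10*(6*(-⅐)) - 52) = √(10*(-6/7) - 52) = √(-60/7 - 52) = √(-424/7) = 2*I*√742/7 ≈ 7.7828*I)
(1/(W + 71) - 46)*j = (1/(-5 + 71) - 46)*(2*I*√742/7) = (1/66 - 46)*(2*I*√742/7) = -3035*I*√742/231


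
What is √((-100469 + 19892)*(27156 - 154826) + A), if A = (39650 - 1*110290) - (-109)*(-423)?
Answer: √10287148843 ≈ 1.0143e+5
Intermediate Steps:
A = -116747 (A = (39650 - 110290) - 1*46107 = -70640 - 46107 = -116747)
√((-100469 + 19892)*(27156 - 154826) + A) = √((-100469 + 19892)*(27156 - 154826) - 116747) = √(-80577*(-127670) - 116747) = √(10287265590 - 116747) = √10287148843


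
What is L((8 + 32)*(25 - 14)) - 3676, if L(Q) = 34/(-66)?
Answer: -121325/33 ≈ -3676.5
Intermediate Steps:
L(Q) = -17/33 (L(Q) = 34*(-1/66) = -17/33)
L((8 + 32)*(25 - 14)) - 3676 = -17/33 - 3676 = -121325/33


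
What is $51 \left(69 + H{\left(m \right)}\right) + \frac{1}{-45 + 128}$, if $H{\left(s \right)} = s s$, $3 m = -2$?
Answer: $\frac{881878}{249} \approx 3541.7$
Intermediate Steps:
$m = - \frac{2}{3}$ ($m = \frac{1}{3} \left(-2\right) = - \frac{2}{3} \approx -0.66667$)
$H{\left(s \right)} = s^{2}$
$51 \left(69 + H{\left(m \right)}\right) + \frac{1}{-45 + 128} = 51 \left(69 + \left(- \frac{2}{3}\right)^{2}\right) + \frac{1}{-45 + 128} = 51 \left(69 + \frac{4}{9}\right) + \frac{1}{83} = 51 \cdot \frac{625}{9} + \frac{1}{83} = \frac{10625}{3} + \frac{1}{83} = \frac{881878}{249}$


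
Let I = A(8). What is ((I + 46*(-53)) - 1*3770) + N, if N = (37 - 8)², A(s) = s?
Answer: -5359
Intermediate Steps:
I = 8
N = 841 (N = 29² = 841)
((I + 46*(-53)) - 1*3770) + N = ((8 + 46*(-53)) - 1*3770) + 841 = ((8 - 2438) - 3770) + 841 = (-2430 - 3770) + 841 = -6200 + 841 = -5359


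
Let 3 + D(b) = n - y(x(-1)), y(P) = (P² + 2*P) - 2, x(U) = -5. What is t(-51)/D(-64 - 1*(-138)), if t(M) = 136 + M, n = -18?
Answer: -5/2 ≈ -2.5000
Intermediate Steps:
y(P) = -2 + P² + 2*P
D(b) = -34 (D(b) = -3 + (-18 - (-2 + (-5)² + 2*(-5))) = -3 + (-18 - (-2 + 25 - 10)) = -3 + (-18 - 1*13) = -3 + (-18 - 13) = -3 - 31 = -34)
t(-51)/D(-64 - 1*(-138)) = (136 - 51)/(-34) = 85*(-1/34) = -5/2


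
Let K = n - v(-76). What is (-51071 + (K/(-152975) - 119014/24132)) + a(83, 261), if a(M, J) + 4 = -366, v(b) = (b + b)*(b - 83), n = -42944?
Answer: -94957903350283/1845796350 ≈ -51446.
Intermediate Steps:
v(b) = 2*b*(-83 + b) (v(b) = (2*b)*(-83 + b) = 2*b*(-83 + b))
a(M, J) = -370 (a(M, J) = -4 - 366 = -370)
K = -67112 (K = -42944 - 2*(-76)*(-83 - 76) = -42944 - 2*(-76)*(-159) = -42944 - 1*24168 = -42944 - 24168 = -67112)
(-51071 + (K/(-152975) - 119014/24132)) + a(83, 261) = (-51071 + (-67112/(-152975) - 119014/24132)) - 370 = (-51071 + (-67112*(-1/152975) - 119014*1/24132)) - 370 = (-51071 + (67112/152975 - 59507/12066)) - 370 = (-51071 - 8293309933/1845796350) - 370 = -94274958700783/1845796350 - 370 = -94957903350283/1845796350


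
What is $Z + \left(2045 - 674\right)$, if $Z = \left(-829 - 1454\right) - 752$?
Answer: $-1664$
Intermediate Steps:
$Z = -3035$ ($Z = -2283 - 752 = -3035$)
$Z + \left(2045 - 674\right) = -3035 + \left(2045 - 674\right) = -3035 + 1371 = -1664$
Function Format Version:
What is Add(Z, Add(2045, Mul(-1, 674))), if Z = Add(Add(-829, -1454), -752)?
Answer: -1664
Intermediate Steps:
Z = -3035 (Z = Add(-2283, -752) = -3035)
Add(Z, Add(2045, Mul(-1, 674))) = Add(-3035, Add(2045, Mul(-1, 674))) = Add(-3035, Add(2045, -674)) = Add(-3035, 1371) = -1664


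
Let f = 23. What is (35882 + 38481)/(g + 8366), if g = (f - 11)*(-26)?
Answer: 74363/8054 ≈ 9.2330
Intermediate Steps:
g = -312 (g = (23 - 11)*(-26) = 12*(-26) = -312)
(35882 + 38481)/(g + 8366) = (35882 + 38481)/(-312 + 8366) = 74363/8054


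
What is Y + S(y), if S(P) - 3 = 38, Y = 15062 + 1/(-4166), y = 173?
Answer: 62919097/4166 ≈ 15103.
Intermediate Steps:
Y = 62748291/4166 (Y = 15062 - 1/4166 = 62748291/4166 ≈ 15062.)
S(P) = 41 (S(P) = 3 + 38 = 41)
Y + S(y) = 62748291/4166 + 41 = 62919097/4166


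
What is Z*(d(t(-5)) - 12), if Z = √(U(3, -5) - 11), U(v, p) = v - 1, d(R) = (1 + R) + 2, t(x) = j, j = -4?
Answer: -39*I ≈ -39.0*I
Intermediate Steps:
t(x) = -4
d(R) = 3 + R
U(v, p) = -1 + v
Z = 3*I (Z = √((-1 + 3) - 11) = √(2 - 11) = √(-9) = 3*I ≈ 3.0*I)
Z*(d(t(-5)) - 12) = (3*I)*((3 - 4) - 12) = (3*I)*(-1 - 12) = (3*I)*(-13) = -39*I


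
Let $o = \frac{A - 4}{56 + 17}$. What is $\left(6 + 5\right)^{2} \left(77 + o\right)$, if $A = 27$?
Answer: $\frac{682924}{73} \approx 9355.1$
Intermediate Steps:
$o = \frac{23}{73}$ ($o = \frac{27 - 4}{56 + 17} = \frac{23}{73} \approx 0.31507$)
$\left(6 + 5\right)^{2} \left(77 + o\right) = \left(6 + 5\right)^{2} \left(77 + \frac{23}{73}\right) = 11^{2} \cdot \frac{5644}{73} = 121 \cdot \frac{5644}{73} = \frac{682924}{73}$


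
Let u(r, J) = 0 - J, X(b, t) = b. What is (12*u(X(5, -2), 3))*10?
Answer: -360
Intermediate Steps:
u(r, J) = -J
(12*u(X(5, -2), 3))*10 = (12*(-1*3))*10 = (12*(-3))*10 = -36*10 = -360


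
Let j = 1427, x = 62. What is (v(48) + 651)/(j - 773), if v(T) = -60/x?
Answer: 6717/6758 ≈ 0.99393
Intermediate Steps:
v(T) = -30/31 (v(T) = -60/62 = -60*1/62 = -30/31)
(v(48) + 651)/(j - 773) = (-30/31 + 651)/(1427 - 773) = (20151/31)/654 = (20151/31)*(1/654) = 6717/6758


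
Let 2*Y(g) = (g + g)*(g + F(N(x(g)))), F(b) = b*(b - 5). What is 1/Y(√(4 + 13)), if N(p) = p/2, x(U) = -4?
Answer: -1/179 + 14*√17/3043 ≈ 0.013383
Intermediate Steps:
N(p) = p/2 (N(p) = p*(½) = p/2)
F(b) = b*(-5 + b)
Y(g) = g*(14 + g) (Y(g) = ((g + g)*(g + ((½)*(-4))*(-5 + (½)*(-4))))/2 = ((2*g)*(g - 2*(-5 - 2)))/2 = ((2*g)*(g - 2*(-7)))/2 = ((2*g)*(g + 14))/2 = ((2*g)*(14 + g))/2 = (2*g*(14 + g))/2 = g*(14 + g))
1/Y(√(4 + 13)) = 1/(√(4 + 13)*(14 + √(4 + 13))) = 1/(√17*(14 + √17)) = √17/(17*(14 + √17))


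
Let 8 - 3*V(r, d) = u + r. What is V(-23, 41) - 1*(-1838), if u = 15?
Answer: 5530/3 ≈ 1843.3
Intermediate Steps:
V(r, d) = -7/3 - r/3 (V(r, d) = 8/3 - (15 + r)/3 = 8/3 + (-5 - r/3) = -7/3 - r/3)
V(-23, 41) - 1*(-1838) = (-7/3 - ⅓*(-23)) - 1*(-1838) = (-7/3 + 23/3) + 1838 = 16/3 + 1838 = 5530/3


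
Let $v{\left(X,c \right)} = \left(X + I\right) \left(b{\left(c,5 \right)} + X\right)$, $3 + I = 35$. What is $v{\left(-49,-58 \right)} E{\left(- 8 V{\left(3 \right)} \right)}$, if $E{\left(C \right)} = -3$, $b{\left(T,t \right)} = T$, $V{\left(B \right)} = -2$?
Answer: $-5457$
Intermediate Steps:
$I = 32$ ($I = -3 + 35 = 32$)
$v{\left(X,c \right)} = \left(32 + X\right) \left(X + c\right)$ ($v{\left(X,c \right)} = \left(X + 32\right) \left(c + X\right) = \left(32 + X\right) \left(X + c\right)$)
$v{\left(-49,-58 \right)} E{\left(- 8 V{\left(3 \right)} \right)} = \left(\left(-49\right)^{2} + 32 \left(-49\right) + 32 \left(-58\right) - -2842\right) \left(-3\right) = \left(2401 - 1568 - 1856 + 2842\right) \left(-3\right) = 1819 \left(-3\right) = -5457$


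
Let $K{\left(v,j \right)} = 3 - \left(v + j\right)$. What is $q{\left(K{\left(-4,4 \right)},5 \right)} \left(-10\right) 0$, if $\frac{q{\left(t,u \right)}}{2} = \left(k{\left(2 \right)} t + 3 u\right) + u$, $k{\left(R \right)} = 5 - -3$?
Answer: $0$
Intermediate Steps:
$k{\left(R \right)} = 8$ ($k{\left(R \right)} = 5 + 3 = 8$)
$K{\left(v,j \right)} = 3 - j - v$ ($K{\left(v,j \right)} = 3 - \left(j + v\right) = 3 - j - v$)
$q{\left(t,u \right)} = 8 u + 16 t$ ($q{\left(t,u \right)} = 2 \left(\left(8 t + 3 u\right) + u\right) = 2 \left(\left(3 u + 8 t\right) + u\right) = 2 \left(4 u + 8 t\right) = 8 u + 16 t$)
$q{\left(K{\left(-4,4 \right)},5 \right)} \left(-10\right) 0 = \left(8 \cdot 5 + 16 \left(3 - 4 - -4\right)\right) \left(-10\right) 0 = \left(40 + 16 \left(3 - 4 + 4\right)\right) \left(-10\right) 0 = \left(40 + 16 \cdot 3\right) \left(-10\right) 0 = \left(40 + 48\right) \left(-10\right) 0 = 88 \left(-10\right) 0 = \left(-880\right) 0 = 0$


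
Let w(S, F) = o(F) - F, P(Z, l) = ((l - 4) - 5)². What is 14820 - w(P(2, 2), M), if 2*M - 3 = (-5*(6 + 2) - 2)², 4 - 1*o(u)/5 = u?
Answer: 20101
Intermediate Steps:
o(u) = 20 - 5*u
P(Z, l) = (-9 + l)² (P(Z, l) = ((-4 + l) - 5)² = (-9 + l)²)
M = 1767/2 (M = 3/2 + (-5*(6 + 2) - 2)²/2 = 3/2 + (-5*8 - 2)²/2 = 3/2 + (-40 - 2)²/2 = 3/2 + (½)*(-42)² = 3/2 + (½)*1764 = 3/2 + 882 = 1767/2 ≈ 883.50)
w(S, F) = 20 - 6*F (w(S, F) = (20 - 5*F) - F = 20 - 6*F)
14820 - w(P(2, 2), M) = 14820 - (20 - 6*1767/2) = 14820 - (20 - 5301) = 14820 - 1*(-5281) = 14820 + 5281 = 20101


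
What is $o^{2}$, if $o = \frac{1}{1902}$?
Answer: $\frac{1}{3617604} \approx 2.7643 \cdot 10^{-7}$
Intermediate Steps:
$o = \frac{1}{1902} \approx 0.00052576$
$o^{2} = \left(\frac{1}{1902}\right)^{2} = \frac{1}{3617604}$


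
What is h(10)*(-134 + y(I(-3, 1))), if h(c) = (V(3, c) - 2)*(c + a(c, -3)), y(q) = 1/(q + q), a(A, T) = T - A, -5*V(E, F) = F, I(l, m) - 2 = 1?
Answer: -1606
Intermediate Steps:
I(l, m) = 3 (I(l, m) = 2 + 1 = 3)
V(E, F) = -F/5
y(q) = 1/(2*q)
h(c) = 6 + 3*c/5 (h(c) = (-c/5 - 2)*(c + (-3 - c)) = (-2 - c/5)*(-3) = 6 + 3*c/5)
h(10)*(-134 + y(I(-3, 1))) = (6 + (⅗)*10)*(-134 + (½)/3) = (6 + 6)*(-134 + (½)*(⅓)) = 12*(-134 + ⅙) = 12*(-803/6) = -1606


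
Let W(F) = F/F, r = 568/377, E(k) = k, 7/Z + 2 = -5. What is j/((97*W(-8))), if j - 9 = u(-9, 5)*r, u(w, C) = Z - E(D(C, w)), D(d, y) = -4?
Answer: 5097/36569 ≈ 0.13938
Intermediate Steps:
Z = -1 (Z = 7/(-2 - 5) = 7/(-7) = 7*(-⅐) = -1)
r = 568/377 (r = 568*(1/377) = 568/377 ≈ 1.5066)
u(w, C) = 3 (u(w, C) = -1 - 1*(-4) = -1 + 4 = 3)
W(F) = 1
j = 5097/377 (j = 9 + 3*(568/377) = 9 + 1704/377 = 5097/377 ≈ 13.520)
j/((97*W(-8))) = 5097/(377*((97*1))) = (5097/377)/97 = (5097/377)*(1/97) = 5097/36569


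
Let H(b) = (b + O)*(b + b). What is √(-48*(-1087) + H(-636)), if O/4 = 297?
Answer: 4*I*√40623 ≈ 806.21*I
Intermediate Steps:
O = 1188 (O = 4*297 = 1188)
H(b) = 2*b*(1188 + b) (H(b) = (b + 1188)*(b + b) = (1188 + b)*(2*b) = 2*b*(1188 + b))
√(-48*(-1087) + H(-636)) = √(-48*(-1087) + 2*(-636)*(1188 - 636)) = √(52176 + 2*(-636)*552) = √(52176 - 702144) = √(-649968) = 4*I*√40623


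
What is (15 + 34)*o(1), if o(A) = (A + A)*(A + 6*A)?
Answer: 686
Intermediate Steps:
o(A) = 14*A² (o(A) = (2*A)*(7*A) = 14*A²)
(15 + 34)*o(1) = (15 + 34)*(14*1²) = 49*(14*1) = 49*14 = 686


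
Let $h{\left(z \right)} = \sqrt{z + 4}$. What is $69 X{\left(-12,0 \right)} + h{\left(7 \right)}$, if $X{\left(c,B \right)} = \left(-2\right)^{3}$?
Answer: $-552 + \sqrt{11} \approx -548.68$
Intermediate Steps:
$X{\left(c,B \right)} = -8$
$h{\left(z \right)} = \sqrt{4 + z}$
$69 X{\left(-12,0 \right)} + h{\left(7 \right)} = 69 \left(-8\right) + \sqrt{4 + 7} = -552 + \sqrt{11}$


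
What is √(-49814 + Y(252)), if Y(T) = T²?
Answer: 37*√10 ≈ 117.00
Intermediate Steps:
√(-49814 + Y(252)) = √(-49814 + 252²) = √(-49814 + 63504) = √13690 = 37*√10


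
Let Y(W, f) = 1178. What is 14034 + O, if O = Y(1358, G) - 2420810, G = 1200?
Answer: -2405598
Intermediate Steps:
O = -2419632 (O = 1178 - 2420810 = -2419632)
14034 + O = 14034 - 2419632 = -2405598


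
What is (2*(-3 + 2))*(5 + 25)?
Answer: -60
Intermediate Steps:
(2*(-3 + 2))*(5 + 25) = (2*(-1))*30 = -2*30 = -60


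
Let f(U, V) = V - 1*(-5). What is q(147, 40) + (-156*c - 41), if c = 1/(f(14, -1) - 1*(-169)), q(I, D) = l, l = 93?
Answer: 8840/173 ≈ 51.098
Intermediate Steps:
f(U, V) = 5 + V (f(U, V) = V + 5 = 5 + V)
q(I, D) = 93
c = 1/173 (c = 1/((5 - 1) - 1*(-169)) = 1/(4 + 169) = 1/173 ≈ 0.0057803)
q(147, 40) + (-156*c - 41) = 93 + (-156*1/173 - 41) = 93 + (-156/173 - 41) = 93 - 7249/173 = 8840/173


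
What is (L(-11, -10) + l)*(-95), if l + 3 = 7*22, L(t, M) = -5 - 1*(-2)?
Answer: -14060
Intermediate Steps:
L(t, M) = -3 (L(t, M) = -5 + 2 = -3)
l = 151 (l = -3 + 7*22 = -3 + 154 = 151)
(L(-11, -10) + l)*(-95) = (-3 + 151)*(-95) = 148*(-95) = -14060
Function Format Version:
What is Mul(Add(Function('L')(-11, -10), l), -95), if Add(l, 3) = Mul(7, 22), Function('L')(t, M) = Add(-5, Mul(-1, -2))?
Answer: -14060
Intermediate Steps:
Function('L')(t, M) = -3 (Function('L')(t, M) = Add(-5, 2) = -3)
l = 151 (l = Add(-3, Mul(7, 22)) = Add(-3, 154) = 151)
Mul(Add(Function('L')(-11, -10), l), -95) = Mul(Add(-3, 151), -95) = Mul(148, -95) = -14060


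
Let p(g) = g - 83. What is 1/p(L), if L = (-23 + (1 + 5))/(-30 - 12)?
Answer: -42/3469 ≈ -0.012107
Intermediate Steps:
L = 17/42 (L = (-23 + 6)/(-42) = -17*(-1/42) = 17/42 ≈ 0.40476)
p(g) = -83 + g
1/p(L) = 1/(-83 + 17/42) = 1/(-3469/42) = -42/3469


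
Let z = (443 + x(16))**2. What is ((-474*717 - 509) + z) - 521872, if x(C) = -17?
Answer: -680763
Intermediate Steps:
z = 181476 (z = (443 - 17)**2 = 426**2 = 181476)
((-474*717 - 509) + z) - 521872 = ((-474*717 - 509) + 181476) - 521872 = ((-339858 - 509) + 181476) - 521872 = (-340367 + 181476) - 521872 = -158891 - 521872 = -680763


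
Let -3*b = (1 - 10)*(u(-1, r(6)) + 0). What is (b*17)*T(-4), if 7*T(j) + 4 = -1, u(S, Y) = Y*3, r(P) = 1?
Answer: -765/7 ≈ -109.29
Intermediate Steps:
u(S, Y) = 3*Y
T(j) = -5/7 (T(j) = -4/7 + (⅐)*(-1) = -4/7 - ⅐ = -5/7)
b = 9 (b = -(1 - 10)*(3*1 + 0)/3 = -(-3)*(3 + 0) = -(-3)*3 = -⅓*(-27) = 9)
(b*17)*T(-4) = (9*17)*(-5/7) = 153*(-5/7) = -765/7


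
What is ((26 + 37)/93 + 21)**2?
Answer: 451584/961 ≈ 469.91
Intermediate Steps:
((26 + 37)/93 + 21)**2 = (63*(1/93) + 21)**2 = (21/31 + 21)**2 = (672/31)**2 = 451584/961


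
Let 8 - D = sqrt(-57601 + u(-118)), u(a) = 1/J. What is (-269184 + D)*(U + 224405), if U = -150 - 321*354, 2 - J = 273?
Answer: -29776518296 - 442484*I*sqrt(264392207)/271 ≈ -2.9777e+10 - 2.6549e+7*I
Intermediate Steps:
J = -271 (J = 2 - 1*273 = 2 - 273 = -271)
u(a) = -1/271 (u(a) = 1/(-271) = -1/271)
U = -113784 (U = -150 - 113634 = -113784)
D = 8 - 4*I*sqrt(264392207)/271 (D = 8 - sqrt(-57601 - 1/271) = 8 - sqrt(-15609872/271) = 8 - 4*I*sqrt(264392207)/271 ≈ 8.0 - 240.0*I)
(-269184 + D)*(U + 224405) = (-269184 + (8 - 4*I*sqrt(264392207)/271))*(-113784 + 224405) = (-269176 - 4*I*sqrt(264392207)/271)*110621 = -29776518296 - 442484*I*sqrt(264392207)/271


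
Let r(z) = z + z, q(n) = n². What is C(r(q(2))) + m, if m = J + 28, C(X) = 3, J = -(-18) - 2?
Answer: 47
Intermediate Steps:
r(z) = 2*z
J = 16 (J = -6*(-3) - 2 = 18 - 2 = 16)
m = 44 (m = 16 + 28 = 44)
C(r(q(2))) + m = 3 + 44 = 47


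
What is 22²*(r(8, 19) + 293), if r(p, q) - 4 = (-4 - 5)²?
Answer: 182952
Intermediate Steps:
r(p, q) = 85 (r(p, q) = 4 + (-4 - 5)² = 4 + (-9)² = 4 + 81 = 85)
22²*(r(8, 19) + 293) = 22²*(85 + 293) = 484*378 = 182952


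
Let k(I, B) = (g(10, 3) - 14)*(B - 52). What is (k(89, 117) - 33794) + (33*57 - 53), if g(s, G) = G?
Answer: -32681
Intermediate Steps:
k(I, B) = 572 - 11*B (k(I, B) = (3 - 14)*(B - 52) = -11*(-52 + B) = 572 - 11*B)
(k(89, 117) - 33794) + (33*57 - 53) = ((572 - 11*117) - 33794) + (33*57 - 53) = ((572 - 1287) - 33794) + (1881 - 53) = (-715 - 33794) + 1828 = -34509 + 1828 = -32681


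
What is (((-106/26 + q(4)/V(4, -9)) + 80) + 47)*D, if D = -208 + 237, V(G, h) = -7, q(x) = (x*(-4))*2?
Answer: 336458/91 ≈ 3697.3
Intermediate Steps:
q(x) = -8*x (q(x) = -4*x*2 = -8*x)
D = 29
(((-106/26 + q(4)/V(4, -9)) + 80) + 47)*D = (((-106/26 - 8*4/(-7)) + 80) + 47)*29 = (((-106*1/26 - 32*(-⅐)) + 80) + 47)*29 = (((-53/13 + 32/7) + 80) + 47)*29 = ((45/91 + 80) + 47)*29 = (7325/91 + 47)*29 = (11602/91)*29 = 336458/91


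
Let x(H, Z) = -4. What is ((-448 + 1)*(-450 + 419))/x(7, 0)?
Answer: -13857/4 ≈ -3464.3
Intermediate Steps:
((-448 + 1)*(-450 + 419))/x(7, 0) = ((-448 + 1)*(-450 + 419))/(-4) = -447*(-31)*(-1/4) = 13857*(-1/4) = -13857/4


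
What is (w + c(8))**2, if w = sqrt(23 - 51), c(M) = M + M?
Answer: 228 + 64*I*sqrt(7) ≈ 228.0 + 169.33*I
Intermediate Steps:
c(M) = 2*M
w = 2*I*sqrt(7) (w = sqrt(-28) = 2*I*sqrt(7) ≈ 5.2915*I)
(w + c(8))**2 = (2*I*sqrt(7) + 2*8)**2 = (2*I*sqrt(7) + 16)**2 = (16 + 2*I*sqrt(7))**2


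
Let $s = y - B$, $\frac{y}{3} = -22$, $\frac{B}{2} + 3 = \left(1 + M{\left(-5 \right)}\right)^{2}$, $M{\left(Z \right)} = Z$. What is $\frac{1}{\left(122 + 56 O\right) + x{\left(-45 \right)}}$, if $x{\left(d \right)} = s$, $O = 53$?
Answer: $\frac{1}{2998} \approx 0.00033356$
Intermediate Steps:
$B = 26$ ($B = -6 + 2 \left(1 - 5\right)^{2} = -6 + 2 \left(-4\right)^{2} = -6 + 2 \cdot 16 = -6 + 32 = 26$)
$y = -66$ ($y = 3 \left(-22\right) = -66$)
$s = -92$ ($s = -66 - 26 = -92$)
$x{\left(d \right)} = -92$
$\frac{1}{\left(122 + 56 O\right) + x{\left(-45 \right)}} = \frac{1}{\left(122 + 56 \cdot 53\right) - 92} = \frac{1}{\left(122 + 2968\right) - 92} = \frac{1}{3090 - 92} = \frac{1}{2998}$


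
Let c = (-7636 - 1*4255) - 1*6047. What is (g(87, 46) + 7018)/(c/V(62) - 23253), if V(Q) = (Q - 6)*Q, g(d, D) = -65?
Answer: -12070408/40376177 ≈ -0.29895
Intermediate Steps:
c = -17938 (c = (-7636 - 4255) - 6047 = -11891 - 6047 = -17938)
V(Q) = Q*(-6 + Q) (V(Q) = (-6 + Q)*Q = Q*(-6 + Q))
(g(87, 46) + 7018)/(c/V(62) - 23253) = (-65 + 7018)/(-17938*1/(62*(-6 + 62)) - 23253) = 6953/(-17938/(62*56) - 23253) = 6953/(-17938/3472 - 23253) = 6953/(-17938*1/3472 - 23253) = 6953/(-8969/1736 - 23253) = 6953/(-40376177/1736) = 6953*(-1736/40376177) = -12070408/40376177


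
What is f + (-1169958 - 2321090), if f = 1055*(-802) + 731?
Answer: -4336427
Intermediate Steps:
f = -845379 (f = -846110 + 731 = -845379)
f + (-1169958 - 2321090) = -845379 + (-1169958 - 2321090) = -845379 - 3491048 = -4336427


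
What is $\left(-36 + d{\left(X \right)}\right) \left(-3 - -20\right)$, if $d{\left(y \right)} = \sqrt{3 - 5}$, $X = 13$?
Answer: $-612 + 17 i \sqrt{2} \approx -612.0 + 24.042 i$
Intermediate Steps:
$d{\left(y \right)} = i \sqrt{2}$ ($d{\left(y \right)} = \sqrt{-2} = i \sqrt{2}$)
$\left(-36 + d{\left(X \right)}\right) \left(-3 - -20\right) = \left(-36 + i \sqrt{2}\right) \left(-3 - -20\right) = \left(-36 + i \sqrt{2}\right) \left(-3 + 20\right) = \left(-36 + i \sqrt{2}\right) 17 = -612 + 17 i \sqrt{2}$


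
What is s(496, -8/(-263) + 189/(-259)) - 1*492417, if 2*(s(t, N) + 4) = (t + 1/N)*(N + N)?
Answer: -4795114300/9731 ≈ -4.9277e+5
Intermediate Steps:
s(t, N) = -4 + N*(t + 1/N) (s(t, N) = -4 + ((t + 1/N)*(N + N))/2 = -4 + ((t + 1/N)*(2*N))/2 = -4 + (2*N*(t + 1/N))/2 = -4 + N*(t + 1/N))
s(496, -8/(-263) + 189/(-259)) - 1*492417 = (-3 + (-8/(-263) + 189/(-259))*496) - 1*492417 = (-3 + (-8*(-1/263) + 189*(-1/259))*496) - 492417 = (-3 + (8/263 - 27/37)*496) - 492417 = (-3 - 6805/9731*496) - 492417 = (-3 - 3375280/9731) - 492417 = -3404473/9731 - 492417 = -4795114300/9731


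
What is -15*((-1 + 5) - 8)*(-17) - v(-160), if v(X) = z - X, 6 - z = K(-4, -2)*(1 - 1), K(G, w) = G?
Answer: -1186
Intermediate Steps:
z = 6 (z = 6 - (-4)*(1 - 1) = 6 - (-4)*0 = 6 - 1*0 = 6 + 0 = 6)
v(X) = 6 - X
-15*((-1 + 5) - 8)*(-17) - v(-160) = -15*((-1 + 5) - 8)*(-17) - (6 - 1*(-160)) = -15*(4 - 8)*(-17) - (6 + 160) = -15*(-4)*(-17) - 1*166 = 60*(-17) - 166 = -1020 - 166 = -1186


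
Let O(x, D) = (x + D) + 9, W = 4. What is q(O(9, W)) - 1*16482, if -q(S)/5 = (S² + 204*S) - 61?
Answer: -41037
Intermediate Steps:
O(x, D) = 9 + D + x (O(x, D) = (D + x) + 9 = 9 + D + x)
q(S) = 305 - 1020*S - 5*S² (q(S) = -5*((S² + 204*S) - 61) = -5*(-61 + S² + 204*S) = 305 - 1020*S - 5*S²)
q(O(9, W)) - 1*16482 = (305 - 1020*(9 + 4 + 9) - 5*(9 + 4 + 9)²) - 1*16482 = (305 - 1020*22 - 5*22²) - 16482 = (305 - 22440 - 5*484) - 16482 = (305 - 22440 - 2420) - 16482 = -24555 - 16482 = -41037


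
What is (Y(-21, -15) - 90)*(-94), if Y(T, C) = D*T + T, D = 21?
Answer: 51888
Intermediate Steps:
Y(T, C) = 22*T (Y(T, C) = 21*T + T = 22*T)
(Y(-21, -15) - 90)*(-94) = (22*(-21) - 90)*(-94) = (-462 - 90)*(-94) = -552*(-94) = 51888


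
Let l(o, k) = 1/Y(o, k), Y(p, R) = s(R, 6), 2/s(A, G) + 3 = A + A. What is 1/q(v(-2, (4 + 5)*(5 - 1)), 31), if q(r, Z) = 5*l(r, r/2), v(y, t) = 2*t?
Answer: 2/345 ≈ 0.0057971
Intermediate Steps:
s(A, G) = 2/(-3 + 2*A) (s(A, G) = 2/(-3 + (A + A)) = 2/(-3 + 2*A))
Y(p, R) = 2/(-3 + 2*R)
l(o, k) = -3/2 + k (l(o, k) = 1/(2/(-3 + 2*k)) = -3/2 + k)
q(r, Z) = -15/2 + 5*r/2 (q(r, Z) = 5*(-3/2 + r/2) = -15/2 + 5*r/2)
1/q(v(-2, (4 + 5)*(5 - 1)), 31) = 1/(-15/2 + 5*(2*((4 + 5)*(5 - 1)))/2) = 1/(-15/2 + 5*(2*(9*4))/2) = 1/(-15/2 + 5*(2*36)/2) = 1/(-15/2 + (5/2)*72) = 1/(-15/2 + 180) = 1/(345/2) = 2/345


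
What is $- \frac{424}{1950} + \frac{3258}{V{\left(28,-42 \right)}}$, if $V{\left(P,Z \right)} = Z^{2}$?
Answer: $\frac{155699}{95550} \approx 1.6295$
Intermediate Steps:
$- \frac{424}{1950} + \frac{3258}{V{\left(28,-42 \right)}} = - \frac{424}{1950} + \frac{3258}{\left(-42\right)^{2}} = \left(-424\right) \frac{1}{1950} + \frac{3258}{1764} = - \frac{212}{975} + 3258 \cdot \frac{1}{1764} = - \frac{212}{975} + \frac{181}{98} = \frac{155699}{95550}$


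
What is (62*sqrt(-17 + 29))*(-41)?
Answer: -5084*sqrt(3) ≈ -8805.8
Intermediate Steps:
(62*sqrt(-17 + 29))*(-41) = (62*sqrt(12))*(-41) = (62*(2*sqrt(3)))*(-41) = (124*sqrt(3))*(-41) = -5084*sqrt(3)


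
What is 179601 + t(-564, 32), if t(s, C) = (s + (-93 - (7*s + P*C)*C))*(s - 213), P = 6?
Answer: -92699094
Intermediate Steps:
t(s, C) = (-213 + s)*(-93 + s - C*(6*C + 7*s)) (t(s, C) = (s + (-93 - (7*s + 6*C)*C))*(s - 213) = (s + (-93 - (6*C + 7*s)*C))*(-213 + s) = (s + (-93 - C*(6*C + 7*s)))*(-213 + s) = (-93 + s - C*(6*C + 7*s))*(-213 + s) = (-213 + s)*(-93 + s - C*(6*C + 7*s)))
179601 + t(-564, 32) = 179601 + (19809 + (-564)**2 - 306*(-564) + 1278*32**2 - 7*32*(-564)**2 - 6*(-564)*32**2 + 1491*32*(-564)) = 179601 + (19809 + 318096 + 172584 + 1278*1024 - 7*32*318096 - 6*(-564)*1024 - 26909568) = 179601 + (19809 + 318096 + 172584 + 1308672 - 71253504 + 3465216 - 26909568) = 179601 - 92878695 = -92699094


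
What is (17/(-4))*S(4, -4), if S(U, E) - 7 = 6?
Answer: -221/4 ≈ -55.250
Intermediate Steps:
S(U, E) = 13 (S(U, E) = 7 + 6 = 13)
(17/(-4))*S(4, -4) = (17/(-4))*13 = (17*(-1/4))*13 = -17/4*13 = -221/4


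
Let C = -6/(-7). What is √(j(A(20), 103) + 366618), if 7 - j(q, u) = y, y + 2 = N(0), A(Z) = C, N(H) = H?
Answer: √366627 ≈ 605.50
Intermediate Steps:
C = 6/7 (C = -6*(-⅐) = 6/7 ≈ 0.85714)
A(Z) = 6/7
y = -2 (y = -2 + 0 = -2)
j(q, u) = 9 (j(q, u) = 7 - 1*(-2) = 7 + 2 = 9)
√(j(A(20), 103) + 366618) = √(9 + 366618) = √366627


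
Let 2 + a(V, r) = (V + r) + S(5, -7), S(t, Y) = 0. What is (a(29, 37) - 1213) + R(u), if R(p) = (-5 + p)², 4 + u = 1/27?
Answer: -779057/729 ≈ -1068.7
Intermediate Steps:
a(V, r) = -2 + V + r (a(V, r) = -2 + ((V + r) + 0) = -2 + (V + r) = -2 + V + r)
u = -107/27 (u = -4 + 1/27 = -107/27 ≈ -3.9630)
(a(29, 37) - 1213) + R(u) = ((-2 + 29 + 37) - 1213) + (-5 - 107/27)² = (64 - 1213) + (-242/27)² = -1149 + 58564/729 = -779057/729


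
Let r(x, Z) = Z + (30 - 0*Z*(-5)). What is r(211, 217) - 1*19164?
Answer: -18917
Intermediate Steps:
r(x, Z) = 30 + Z (r(x, Z) = Z + (30 - 0*(-5)) = Z + (30 - 1*0) = Z + (30 + 0) = Z + 30 = 30 + Z)
r(211, 217) - 1*19164 = (30 + 217) - 1*19164 = 247 - 19164 = -18917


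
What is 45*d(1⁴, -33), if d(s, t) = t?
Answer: -1485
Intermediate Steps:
45*d(1⁴, -33) = 45*(-33) = -1485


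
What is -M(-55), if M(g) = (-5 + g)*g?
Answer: -3300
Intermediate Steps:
M(g) = g*(-5 + g)
-M(-55) = -(-55)*(-5 - 55) = -(-55)*(-60) = -1*3300 = -3300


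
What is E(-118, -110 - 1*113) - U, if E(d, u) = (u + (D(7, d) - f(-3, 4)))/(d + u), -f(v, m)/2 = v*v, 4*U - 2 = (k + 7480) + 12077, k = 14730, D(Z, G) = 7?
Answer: -1062887/124 ≈ -8571.7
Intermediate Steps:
U = 34289/4 (U = ½ + ((14730 + 7480) + 12077)/4 = ½ + (22210 + 12077)/4 = ½ + (¼)*34287 = ½ + 34287/4 = 34289/4 ≈ 8572.3)
f(v, m) = -2*v² (f(v, m) = -2*v*v = -2*v²)
E(d, u) = (25 + u)/(d + u) (E(d, u) = (u + (7 - (-2)*(-3)²))/(d + u) = (u + (7 - (-2)*9))/(d + u) = (u + (7 - 1*(-18)))/(d + u) = (u + (7 + 18))/(d + u) = (u + 25)/(d + u) = (25 + u)/(d + u))
E(-118, -110 - 1*113) - U = (25 + (-110 - 1*113))/(-118 + (-110 - 1*113)) - 1*34289/4 = (25 + (-110 - 113))/(-118 + (-110 - 113)) - 34289/4 = (25 - 223)/(-118 - 223) - 34289/4 = -198/(-341) - 34289/4 = -1/341*(-198) - 34289/4 = 18/31 - 34289/4 = -1062887/124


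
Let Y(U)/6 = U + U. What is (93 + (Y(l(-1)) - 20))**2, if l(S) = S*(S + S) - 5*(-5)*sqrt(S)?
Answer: -80591 + 58200*I ≈ -80591.0 + 58200.0*I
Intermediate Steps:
l(S) = 2*S**2 + 25*sqrt(S) (l(S) = S*(2*S) - (-25)*sqrt(S) = 2*S**2 + 25*sqrt(S))
Y(U) = 12*U (Y(U) = 6*(U + U) = 6*(2*U) = 12*U)
(93 + (Y(l(-1)) - 20))**2 = (93 + (12*(2*(-1)**2 + 25*sqrt(-1)) - 20))**2 = (93 + (12*(2*1 + 25*I) - 20))**2 = (93 + (12*(2 + 25*I) - 20))**2 = (93 + ((24 + 300*I) - 20))**2 = (93 + (4 + 300*I))**2 = (97 + 300*I)**2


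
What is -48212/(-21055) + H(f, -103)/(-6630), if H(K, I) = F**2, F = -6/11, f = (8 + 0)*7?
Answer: 1289211826/563031755 ≈ 2.2898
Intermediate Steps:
f = 56 (f = 8*7 = 56)
F = -6/11 (F = -6*1/11 = -6/11 ≈ -0.54545)
H(K, I) = 36/121 (H(K, I) = (-6/11)**2 = 36/121)
-48212/(-21055) + H(f, -103)/(-6630) = -48212/(-21055) + (36/121)/(-6630) = -48212*(-1/21055) + (36/121)*(-1/6630) = 48212/21055 - 6/133705 = 1289211826/563031755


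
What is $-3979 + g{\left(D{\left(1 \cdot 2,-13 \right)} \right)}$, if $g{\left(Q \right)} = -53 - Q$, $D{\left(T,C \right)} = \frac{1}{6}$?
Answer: $- \frac{24193}{6} \approx -4032.2$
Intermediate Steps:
$D{\left(T,C \right)} = \frac{1}{6}$
$-3979 + g{\left(D{\left(1 \cdot 2,-13 \right)} \right)} = -3979 - \frac{319}{6} = - \frac{24193}{6}$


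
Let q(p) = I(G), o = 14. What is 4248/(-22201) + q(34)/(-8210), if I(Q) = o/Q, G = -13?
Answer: -226539113/1184756365 ≈ -0.19121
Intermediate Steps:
I(Q) = 14/Q
q(p) = -14/13 (q(p) = 14/(-13) = 14*(-1/13) = -14/13)
4248/(-22201) + q(34)/(-8210) = 4248/(-22201) - 14/13/(-8210) = 4248*(-1/22201) - 14/13*(-1/8210) = -4248/22201 + 7/53365 = -226539113/1184756365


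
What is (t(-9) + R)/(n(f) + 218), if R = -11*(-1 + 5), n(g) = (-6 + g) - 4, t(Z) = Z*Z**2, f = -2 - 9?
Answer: -773/197 ≈ -3.9239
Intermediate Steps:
f = -11
t(Z) = Z**3
n(g) = -10 + g
R = -44 (R = -11*4 = -44)
(t(-9) + R)/(n(f) + 218) = ((-9)**3 - 44)/((-10 - 11) + 218) = (-729 - 44)/(-21 + 218) = -773/197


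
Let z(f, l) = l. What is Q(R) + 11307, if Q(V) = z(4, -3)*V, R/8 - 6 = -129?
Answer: 14259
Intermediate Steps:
R = -984 (R = 48 + 8*(-129) = 48 - 1032 = -984)
Q(V) = -3*V
Q(R) + 11307 = -3*(-984) + 11307 = 2952 + 11307 = 14259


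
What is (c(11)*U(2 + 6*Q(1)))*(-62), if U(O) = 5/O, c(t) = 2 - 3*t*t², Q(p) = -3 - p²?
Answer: -618605/11 ≈ -56237.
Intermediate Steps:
c(t) = 2 - 3*t³
(c(11)*U(2 + 6*Q(1)))*(-62) = ((2 - 3*11³)*(5/(2 + 6*(-3 - 1*1²))))*(-62) = ((2 - 3*1331)*(5/(2 + 6*(-3 - 1*1))))*(-62) = ((2 - 3993)*(5/(2 + 6*(-3 - 1))))*(-62) = -19955/(2 + 6*(-4))*(-62) = -19955/(2 - 24)*(-62) = -19955/(-22)*(-62) = -19955*(-1)/22*(-62) = -3991*(-5/22)*(-62) = (19955/22)*(-62) = -618605/11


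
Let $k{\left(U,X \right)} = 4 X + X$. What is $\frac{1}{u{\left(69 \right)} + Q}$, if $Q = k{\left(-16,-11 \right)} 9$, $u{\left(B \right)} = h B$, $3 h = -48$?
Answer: $- \frac{1}{1599} \approx -0.00062539$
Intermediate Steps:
$h = -16$ ($h = \frac{1}{3} \left(-48\right) = -16$)
$u{\left(B \right)} = - 16 B$
$k{\left(U,X \right)} = 5 X$
$Q = -495$ ($Q = 5 \left(-11\right) 9 = \left(-55\right) 9 = -495$)
$\frac{1}{u{\left(69 \right)} + Q} = \frac{1}{\left(-16\right) 69 - 495} = \frac{1}{-1104 - 495} = \frac{1}{-1599} = - \frac{1}{1599}$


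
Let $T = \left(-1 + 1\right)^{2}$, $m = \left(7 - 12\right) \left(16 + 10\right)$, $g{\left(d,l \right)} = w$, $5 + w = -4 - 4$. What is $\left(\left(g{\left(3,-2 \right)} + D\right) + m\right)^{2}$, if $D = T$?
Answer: $20449$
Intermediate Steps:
$w = -13$ ($w = -5 - 8 = -13$)
$g{\left(d,l \right)} = -13$
$m = -130$ ($m = \left(-5\right) 26 = -130$)
$T = 0$ ($T = 0^{2} = 0$)
$D = 0$
$\left(\left(g{\left(3,-2 \right)} + D\right) + m\right)^{2} = \left(\left(-13 + 0\right) - 130\right)^{2} = \left(-13 - 130\right)^{2} = \left(-143\right)^{2} = 20449$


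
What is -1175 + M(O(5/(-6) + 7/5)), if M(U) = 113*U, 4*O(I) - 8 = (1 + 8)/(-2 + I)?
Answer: -96869/86 ≈ -1126.4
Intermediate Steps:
O(I) = 2 + 9/(4*(-2 + I)) (O(I) = 2 + ((1 + 8)/(-2 + I))/4 = 2 + (9/(-2 + I))/4 = 2 + 9/(4*(-2 + I)))
-1175 + M(O(5/(-6) + 7/5)) = -1175 + 113*((-7 + 8*(5/(-6) + 7/5))/(4*(-2 + (5/(-6) + 7/5)))) = -1175 + 113*((-7 + 8*(5*(-⅙) + 7*(⅕)))/(4*(-2 + (5*(-⅙) + 7*(⅕))))) = -1175 + 113*((-7 + 8*(-⅚ + 7/5))/(4*(-2 + (-⅚ + 7/5)))) = -1175 + 113*((-7 + 8*(17/30))/(4*(-2 + 17/30))) = -1175 + 113*((-7 + 68/15)/(4*(-43/30))) = -1175 + 113*((¼)*(-30/43)*(-37/15)) = -1175 + 113*(37/86) = -1175 + 4181/86 = -96869/86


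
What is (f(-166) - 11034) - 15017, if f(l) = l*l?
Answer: 1505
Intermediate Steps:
f(l) = l**2
(f(-166) - 11034) - 15017 = ((-166)**2 - 11034) - 15017 = (27556 - 11034) - 15017 = 16522 - 15017 = 1505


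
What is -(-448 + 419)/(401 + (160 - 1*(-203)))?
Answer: 29/764 ≈ 0.037958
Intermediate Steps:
-(-448 + 419)/(401 + (160 - 1*(-203))) = -(-29)/(401 + (160 + 203)) = -(-29)/(401 + 363) = -(-29)/764 = -1*(-29/764) = 29/764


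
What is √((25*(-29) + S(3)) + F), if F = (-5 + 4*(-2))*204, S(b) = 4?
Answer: I*√3373 ≈ 58.078*I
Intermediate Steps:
F = -2652 (F = (-5 - 8)*204 = -13*204 = -2652)
√((25*(-29) + S(3)) + F) = √((25*(-29) + 4) - 2652) = √((-725 + 4) - 2652) = √(-721 - 2652) = √(-3373) = I*√3373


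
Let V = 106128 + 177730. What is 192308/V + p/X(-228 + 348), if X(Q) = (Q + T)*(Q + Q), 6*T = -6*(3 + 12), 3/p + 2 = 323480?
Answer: 261271110482729/385651636120800 ≈ 0.67748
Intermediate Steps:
p = 1/107826 (p = 3/(-2 + 323480) = 3/323478 = 3*(1/323478) = 1/107826 ≈ 9.2742e-6)
T = -15 (T = (-6*(3 + 12))/6 = (-6*15)/6 = (1/6)*(-90) = -15)
V = 283858
X(Q) = 2*Q*(-15 + Q) (X(Q) = (Q - 15)*(Q + Q) = (-15 + Q)*(2*Q) = 2*Q*(-15 + Q))
192308/V + p/X(-228 + 348) = 192308/283858 + 1/(107826*((2*(-228 + 348)*(-15 + (-228 + 348))))) = 192308*(1/283858) + 1/(107826*((2*120*(-15 + 120)))) = 96154/141929 + 1/(107826*((2*120*105))) = 96154/141929 + (1/107826)/25200 = 96154/141929 + (1/107826)*(1/25200) = 96154/141929 + 1/2717215200 = 261271110482729/385651636120800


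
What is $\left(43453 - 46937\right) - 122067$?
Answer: $-125551$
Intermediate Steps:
$\left(43453 - 46937\right) - 122067 = -3484 - 122067 = -125551$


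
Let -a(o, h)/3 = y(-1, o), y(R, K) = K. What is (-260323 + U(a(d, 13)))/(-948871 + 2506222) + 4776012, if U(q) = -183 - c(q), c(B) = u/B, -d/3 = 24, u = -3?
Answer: 535530729866833/112129272 ≈ 4.7760e+6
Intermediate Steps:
d = -72 (d = -3*24 = -72)
c(B) = -3/B
a(o, h) = -3*o
U(q) = -183 + 3/q (U(q) = -183 - (-3)/q = -183 + 3/q)
(-260323 + U(a(d, 13)))/(-948871 + 2506222) + 4776012 = (-260323 + (-183 + 3/((-3*(-72)))))/(-948871 + 2506222) + 4776012 = (-260323 + (-183 + 3/216))/1557351 + 4776012 = (-260323 + (-183 + 3*(1/216)))*(1/1557351) + 4776012 = (-260323 + (-183 + 1/72))*(1/1557351) + 4776012 = (-260323 - 13175/72)*(1/1557351) + 4776012 = -18756431/72*1/1557351 + 4776012 = -18756431/112129272 + 4776012 = 535530729866833/112129272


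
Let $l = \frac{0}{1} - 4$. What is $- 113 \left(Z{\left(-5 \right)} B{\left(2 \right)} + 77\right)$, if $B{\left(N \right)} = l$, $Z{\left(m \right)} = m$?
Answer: $-10961$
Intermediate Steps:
$l = -4$ ($l = 0 \cdot 1 - 4 = 0 - 4 = -4$)
$B{\left(N \right)} = -4$
$- 113 \left(Z{\left(-5 \right)} B{\left(2 \right)} + 77\right) = - 113 \left(\left(-5\right) \left(-4\right) + 77\right) = - 113 \left(20 + 77\right) = \left(-113\right) 97 = -10961$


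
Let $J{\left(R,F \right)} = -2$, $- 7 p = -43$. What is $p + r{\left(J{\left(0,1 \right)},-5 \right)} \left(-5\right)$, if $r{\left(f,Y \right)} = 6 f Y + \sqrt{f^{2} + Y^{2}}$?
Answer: $- \frac{2057}{7} - 5 \sqrt{29} \approx -320.78$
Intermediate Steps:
$p = \frac{43}{7}$ ($p = \left(- \frac{1}{7}\right) \left(-43\right) = \frac{43}{7} \approx 6.1429$)
$r{\left(f,Y \right)} = \sqrt{Y^{2} + f^{2}} + 6 Y f$ ($r{\left(f,Y \right)} = 6 Y f + \sqrt{Y^{2} + f^{2}} = \sqrt{Y^{2} + f^{2}} + 6 Y f$)
$p + r{\left(J{\left(0,1 \right)},-5 \right)} \left(-5\right) = \frac{43}{7} + \left(\sqrt{\left(-5\right)^{2} + \left(-2\right)^{2}} + 6 \left(-5\right) \left(-2\right)\right) \left(-5\right) = \frac{43}{7} + \left(\sqrt{25 + 4} + 60\right) \left(-5\right) = \frac{43}{7} + \left(\sqrt{29} + 60\right) \left(-5\right) = \frac{43}{7} + \left(60 + \sqrt{29}\right) \left(-5\right) = \frac{43}{7} - \left(300 + 5 \sqrt{29}\right) = - \frac{2057}{7} - 5 \sqrt{29}$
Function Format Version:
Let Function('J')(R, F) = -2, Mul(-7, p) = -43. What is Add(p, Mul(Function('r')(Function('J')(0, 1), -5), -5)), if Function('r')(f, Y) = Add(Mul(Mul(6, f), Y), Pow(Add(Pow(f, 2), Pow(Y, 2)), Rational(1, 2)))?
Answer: Add(Rational(-2057, 7), Mul(-5, Pow(29, Rational(1, 2)))) ≈ -320.78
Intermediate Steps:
p = Rational(43, 7) (p = Mul(Rational(-1, 7), -43) = Rational(43, 7) ≈ 6.1429)
Function('r')(f, Y) = Add(Pow(Add(Pow(Y, 2), Pow(f, 2)), Rational(1, 2)), Mul(6, Y, f)) (Function('r')(f, Y) = Add(Mul(6, Y, f), Pow(Add(Pow(Y, 2), Pow(f, 2)), Rational(1, 2))) = Add(Pow(Add(Pow(Y, 2), Pow(f, 2)), Rational(1, 2)), Mul(6, Y, f)))
Add(p, Mul(Function('r')(Function('J')(0, 1), -5), -5)) = Add(Rational(43, 7), Mul(Add(Pow(Add(Pow(-5, 2), Pow(-2, 2)), Rational(1, 2)), Mul(6, -5, -2)), -5)) = Add(Rational(43, 7), Mul(Add(Pow(Add(25, 4), Rational(1, 2)), 60), -5)) = Add(Rational(43, 7), Mul(Add(Pow(29, Rational(1, 2)), 60), -5)) = Add(Rational(43, 7), Mul(Add(60, Pow(29, Rational(1, 2))), -5)) = Add(Rational(43, 7), Add(-300, Mul(-5, Pow(29, Rational(1, 2))))) = Add(Rational(-2057, 7), Mul(-5, Pow(29, Rational(1, 2))))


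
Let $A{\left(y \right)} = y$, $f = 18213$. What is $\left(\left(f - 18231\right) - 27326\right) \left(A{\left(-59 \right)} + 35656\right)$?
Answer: $-973364368$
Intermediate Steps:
$\left(\left(f - 18231\right) - 27326\right) \left(A{\left(-59 \right)} + 35656\right) = \left(\left(18213 - 18231\right) - 27326\right) \left(-59 + 35656\right) = \left(\left(18213 - 18231\right) - 27326\right) 35597 = \left(-18 - 27326\right) 35597 = \left(-27344\right) 35597 = -973364368$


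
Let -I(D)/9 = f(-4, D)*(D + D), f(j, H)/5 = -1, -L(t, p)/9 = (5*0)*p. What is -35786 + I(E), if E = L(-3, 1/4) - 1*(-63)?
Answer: -30116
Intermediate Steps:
L(t, p) = 0 (L(t, p) = -9*5*0*p = -0*p = -9*0 = 0)
f(j, H) = -5 (f(j, H) = 5*(-1) = -5)
E = 63 (E = 0 - 1*(-63) = 0 + 63 = 63)
I(D) = 90*D (I(D) = -(-45)*(D + D) = -(-45)*2*D = -(-90)*D = 90*D)
-35786 + I(E) = -35786 + 90*63 = -35786 + 5670 = -30116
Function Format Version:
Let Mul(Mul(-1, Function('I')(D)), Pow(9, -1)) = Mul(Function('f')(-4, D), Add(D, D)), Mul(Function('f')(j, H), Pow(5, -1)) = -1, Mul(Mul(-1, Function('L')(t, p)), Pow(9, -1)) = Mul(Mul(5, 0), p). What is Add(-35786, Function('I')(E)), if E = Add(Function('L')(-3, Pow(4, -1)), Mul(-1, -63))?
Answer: -30116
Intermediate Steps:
Function('L')(t, p) = 0 (Function('L')(t, p) = Mul(-9, Mul(Mul(5, 0), p)) = Mul(-9, Mul(0, p)) = Mul(-9, 0) = 0)
Function('f')(j, H) = -5 (Function('f')(j, H) = Mul(5, -1) = -5)
E = 63 (E = Add(0, Mul(-1, -63)) = Add(0, 63) = 63)
Function('I')(D) = Mul(90, D) (Function('I')(D) = Mul(-9, Mul(-5, Add(D, D))) = Mul(-9, Mul(-5, Mul(2, D))) = Mul(-9, Mul(-10, D)) = Mul(90, D))
Add(-35786, Function('I')(E)) = Add(-35786, Mul(90, 63)) = Add(-35786, 5670) = -30116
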